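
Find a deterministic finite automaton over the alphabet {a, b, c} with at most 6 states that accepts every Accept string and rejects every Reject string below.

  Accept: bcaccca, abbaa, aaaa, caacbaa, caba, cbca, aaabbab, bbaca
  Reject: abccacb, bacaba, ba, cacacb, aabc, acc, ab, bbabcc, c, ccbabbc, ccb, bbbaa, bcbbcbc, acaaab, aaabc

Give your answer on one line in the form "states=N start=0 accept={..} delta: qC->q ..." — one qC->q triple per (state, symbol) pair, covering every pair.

states=5 start=0 accept={0,4} delta: 0a->0 0b->1 0c->1 1a->1 1b->2 1c->3 2a->4 2b->1 2c->2 3a->0 3b->2 3c->0 4a->0 4b->0 4c->0

State merging on the prefix tree: take the shortest (then alphabetical) example prefix whose next move is undefined and point that move at state 0, else 1, else 2, ...; a target is out if some Accept/Reject pair would then sit in one state with the same input left (inseparable). If every existing state is out, open a new one.
a: 0a undefined. 0a->0: ok.
b: 0b undefined. 0b->0: no, abbaa/ba meet in 0. Open state 1: 0b->1.
c: 0c undefined. 0c->0: no, aaaa/acc meet in 0. 0c->1: ok.
ba: 1a undefined. 1a->0: no, aaaa/bacaba meet in 0. 1a->1: ok.
bb: 1b undefined. 1b->0: no, abbaa/acaaab meet in 0. 1b->1: no, abbaa/ba meet in 1. Open state 2: 1b->2.
bc: 1c undefined. 1c->0: no, bcaccca/abccacb meet in 1. 1c->1: no, bcaccca/ba meet in 1. 1c->2: no, caacbaa/bbbaa meet in 2 with "baa" left. Open state 3: 1c->3.
bba: 2a undefined. 2a->0: no, aaabbab/ba meet in 1. 2a->1: no, abbaa/ba meet in 1. 2a->2: no, abbaa/acaaab meet in 2. 2a->3: no, caba/aabc meet in 3. Open state 4: 2a->4.
bbb: 2b undefined. 2b->0: no, aaaa/bbbaa meet in 0. 2b->1: ok.
bca: 3a undefined. 3a->0: ok.
bcb: 3b undefined. 3b->0: no, aaaa/ccb meet in 0. 3b->1: no, caacbaa/bacaba meet in 1. 3b->2: ok.
cbc: 2c undefined. 2c->0: no, aaaa/bcbbcbc meet in 0. 2c->1: no, cbca/bacaba meet in 1. 2c->2: ok.
abcc: 3c undefined. 3c->0: ok.
bbab: 4b undefined. 4b->0: ok.
bbac: 4c undefined. 4c->0: ok.
abbaa: 4a undefined. 4a->0: ok.
All examples now run through 5 states with every (state, symbol) defined. Accept strings end in {0,4}, Reject strings end in {1,2,3}; accept={0,4}.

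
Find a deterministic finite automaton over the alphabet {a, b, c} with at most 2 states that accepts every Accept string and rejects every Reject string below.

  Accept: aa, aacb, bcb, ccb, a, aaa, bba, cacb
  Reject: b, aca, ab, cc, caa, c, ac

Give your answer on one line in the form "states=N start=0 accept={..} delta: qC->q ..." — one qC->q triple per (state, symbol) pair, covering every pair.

State merging on the prefix tree: take the shortest (then alphabetical) example prefix whose next move is undefined and point that move at state 0, else 1, else 2, ...; a target is out if some Accept/Reject pair would then sit in one state with the same input left (inseparable). If every existing state is out, open a new one.
a: 0a undefined. 0a->0: ok.
b: 0b undefined. 0b->0: no, aa/b meet in 0. Open state 1: 0b->1.
c: 0c undefined. 0c->0: no, aa/aca meet in 0. 0c->1: ok.
bb: 1b undefined. 1b->0: ok.
bc: 1c undefined. 1c->0: no, aa/cc meet in 0. 1c->1: ok.
ca: 1a undefined. 1a->0: no, aa/aca meet in 0. 1a->1: ok.
All examples now run through 2 states with every (state, symbol) defined. Accept strings end in {0}, Reject strings end in {1}; accept={0}.

states=2 start=0 accept={0} delta: 0a->0 0b->1 0c->1 1a->1 1b->0 1c->1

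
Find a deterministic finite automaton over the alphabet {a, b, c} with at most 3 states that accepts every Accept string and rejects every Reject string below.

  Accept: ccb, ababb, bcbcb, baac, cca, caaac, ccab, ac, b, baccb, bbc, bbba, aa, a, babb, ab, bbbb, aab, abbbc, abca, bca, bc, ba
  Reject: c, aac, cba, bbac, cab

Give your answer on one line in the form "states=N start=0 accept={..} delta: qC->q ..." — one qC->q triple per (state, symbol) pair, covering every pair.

states=3 start=0 accept={0,1} delta: 0a->1 0b->1 0c->2 1a->0 1b->1 1c->0 2a->2 2b->2 2c->0

State merging on the prefix tree: take the shortest (then alphabetical) example prefix whose next move is undefined and point that move at state 0, else 1, else 2, ...; a target is out if some Accept/Reject pair would then sit in one state with the same input left (inseparable). If every existing state is out, open a new one.
a: 0a undefined. 0a->0: no, ac/c meet in 0 with "c" left. Open state 1: 0a->1.
b: 0b undefined. 0b->0: no, baac/aac meet in 1 with "ac" left. 0b->1: ok.
c: 0c undefined. 0c->0: no, ccab/cab meet in 1 with "b" left. 0c->1: no, b/c meet in 1. Open state 2: 0c->2.
aa: 1a undefined. 1a->0: ok.
ab: 1b undefined. 1b->0: no, baac/bbac meet in 1 with "c" left. 1b->1: ok.
ac: 1c undefined. 1c->0: ok.
ca: 2a undefined. 2a->0: no, ababb/cab meet in 1. 2a->1: no, ababb/cab meet in 1. 2a->2: ok.
cb: 2b undefined. 2b->0: no, ababb/cba meet in 1. 2b->1: no, ababb/cab meet in 1. 2b->2: ok.
cc: 2c undefined. 2c->0: ok.
All examples now run through 3 states with every (state, symbol) defined. Accept strings end in {0,1}, Reject strings end in {2}; accept={0,1}.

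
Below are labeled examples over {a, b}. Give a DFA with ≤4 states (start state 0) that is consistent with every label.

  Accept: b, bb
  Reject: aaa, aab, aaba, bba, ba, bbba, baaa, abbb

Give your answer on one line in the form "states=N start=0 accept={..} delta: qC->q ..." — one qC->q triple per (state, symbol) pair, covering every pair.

states=2 start=0 accept={0} delta: 0a->1 0b->0 1a->1 1b->1

State merging on the prefix tree: take the shortest (then alphabetical) example prefix whose next move is undefined and point that move at state 0, else 1, else 2, ...; a target is out if some Accept/Reject pair would then sit in one state with the same input left (inseparable). If every existing state is out, open a new one.
a: 0a undefined. 0a->0: no, b/aab meet in 0 with "b" left. Open state 1: 0a->1.
b: 0b undefined. 0b->0: ok.
aa: 1a undefined. 1a->0: no, b/aab meet in 0. 1a->1: ok.
ab: 1b undefined. 1b->0: no, b/aab meet in 0. 1b->1: ok.
All examples now run through 2 states with every (state, symbol) defined. Accept strings end in {0}, Reject strings end in {1}; accept={0}.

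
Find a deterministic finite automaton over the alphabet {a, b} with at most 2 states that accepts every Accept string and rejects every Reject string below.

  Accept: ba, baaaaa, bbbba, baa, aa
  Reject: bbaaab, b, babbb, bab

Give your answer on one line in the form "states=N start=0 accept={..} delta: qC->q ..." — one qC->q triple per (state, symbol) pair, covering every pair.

Fold the examples into a partial DFA from state 0: repeatedly fix the first undefined (state, symbol) met by the shortest-then-alphabetical prefix, trying targets in increasing order and rejecting any under which an Accept and a Reject string meet in one state with the same remainder; add a state when all current targets are rejected. Accepting states are where Accept strings end.
a: 0a undefined. 0a->0: ok.
b: 0b undefined. 0b->0: no, ba/bbaaab meet in 0. Open state 1: 0b->1.
ba: 1a undefined. 1a->0: ok.
bb: 1b undefined. 1b->0: ok.
All examples now run through 2 states with every (state, symbol) defined. Accept strings end in {0}, Reject strings end in {1}; accept={0}.

states=2 start=0 accept={0} delta: 0a->0 0b->1 1a->0 1b->0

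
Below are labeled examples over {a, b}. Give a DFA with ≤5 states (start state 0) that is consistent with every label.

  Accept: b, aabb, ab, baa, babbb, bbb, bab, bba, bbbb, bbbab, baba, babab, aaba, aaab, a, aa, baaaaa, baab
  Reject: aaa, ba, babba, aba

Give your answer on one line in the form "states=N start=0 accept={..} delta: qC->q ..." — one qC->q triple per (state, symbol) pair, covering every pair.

states=4 start=0 accept={0,1,2} delta: 0a->1 0b->2 1a->2 1b->2 2a->3 2b->0 3a->1 3b->0

State merging on the prefix tree: take the shortest (then alphabetical) example prefix whose next move is undefined and point that move at state 0, else 1, else 2, ...; a target is out if some Accept/Reject pair would then sit in one state with the same input left (inseparable). If every existing state is out, open a new one.
a: 0a undefined. 0a->0: no, aaba/ba meet in 0 with "ba" left. Open state 1: 0a->1.
b: 0b undefined. 0b->0: no, bba/ba meet in 1. 0b->1: no, baa/aaa meet in 1 with "aa" left. Open state 2: 0b->2.
aa: 1a undefined. 1a->0: no, aaba/ba meet in 2 with "a" left. 1a->1: no, aaba/aba meet in 1 with "ba" left. 1a->2: ok.
ab: 1b undefined. 1b->0: no, a/aba meet in 1. 1b->1: no, b/aba meet in 2. 1b->2: ok.
ba: 2a undefined. 2a->0: no, bba/babba meet in 2 with "ba" left. 2a->1: no, bba/babba meet in 2 with "ba" left. 2a->2: no, b/aaa meet in 2. Open state 3: 2a->3.
bb: 2b undefined. 2b->0: ok.
baa: 3a undefined. 3a->0: no, baaaaa/aaa meet in 3. 3a->1: ok.
bab: 3b undefined. 3b->0: ok.
All examples now run through 4 states with every (state, symbol) defined. Accept strings end in {0,1,2}, Reject strings end in {3}; accept={0,1,2}.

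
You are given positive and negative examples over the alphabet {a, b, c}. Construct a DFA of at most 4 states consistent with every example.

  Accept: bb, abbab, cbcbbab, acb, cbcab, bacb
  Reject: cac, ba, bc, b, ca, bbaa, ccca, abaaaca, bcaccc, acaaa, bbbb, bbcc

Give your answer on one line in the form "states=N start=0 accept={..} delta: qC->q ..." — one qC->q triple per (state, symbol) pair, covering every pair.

Fold the examples into a partial DFA from state 0: repeatedly fix the first undefined (state, symbol) met by the shortest-then-alphabetical prefix, trying targets in increasing order and rejecting any under which an Accept and a Reject string meet in one state with the same remainder; add a state when all current targets are rejected. Accepting states are where Accept strings end.
a: 0a undefined. 0a->0: ok.
b: 0b undefined. 0b->0: no, bb/ba meet in 0. Open state 1: 0b->1.
c: 0c undefined. 0c->0: no, acb/b meet in 1. 0c->1: ok.
ba: 1a undefined. 1a->0: ok.
bb: 1b undefined. 1b->0: no, bb/ba meet in 0. 1b->1: no, bb/cac meet in 1. Open state 2: 1b->2.
bc: 1c undefined. 1c->0: ok.
bba: 2a undefined. 2a->0: no, abbab/cac meet in 1. 2a->1: ok.
bbb: 2b undefined. 2b->0: ok.
bbc: 2c undefined. 2c->0: no, cbcab/cac meet in 1. 2c->1: no, cbcbbab/cac meet in 1. 2c->2: no, bb/bbcc meet in 2. Open state 3: 2c->3.
bbcc: 3c undefined. 3c->0: ok.
cbca: 3a undefined. 3a->0: no, cbcab/cac meet in 1. 3a->1: ok.
cbcb: 3b undefined. 3b->0: no, cbcbbab/cac meet in 1. 3b->1: ok.
All examples now run through 4 states with every (state, symbol) defined. Accept strings end in {2}, Reject strings end in {0,1}; accept={2}.

states=4 start=0 accept={2} delta: 0a->0 0b->1 0c->1 1a->0 1b->2 1c->0 2a->1 2b->0 2c->3 3a->1 3b->1 3c->0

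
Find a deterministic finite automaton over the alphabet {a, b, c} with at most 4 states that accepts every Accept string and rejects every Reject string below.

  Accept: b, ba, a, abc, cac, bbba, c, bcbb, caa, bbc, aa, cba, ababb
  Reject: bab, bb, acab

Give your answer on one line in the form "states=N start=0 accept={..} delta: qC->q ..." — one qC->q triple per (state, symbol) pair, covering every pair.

states=3 start=0 accept={0,1} delta: 0a->0 0b->1 0c->1 1a->1 1b->2 1c->1 2a->0 2b->0 2c->0

State merging on the prefix tree: take the shortest (then alphabetical) example prefix whose next move is undefined and point that move at state 0, else 1, else 2, ...; a target is out if some Accept/Reject pair would then sit in one state with the same input left (inseparable). If every existing state is out, open a new one.
a: 0a undefined. 0a->0: ok.
b: 0b undefined. 0b->0: no, b/bab meet in 0. Open state 1: 0b->1.
c: 0c undefined. 0c->0: no, b/acab meet in 1. 0c->1: ok.
ba: 1a undefined. 1a->0: no, b/bab meet in 1. 1a->1: ok.
bb: 1b undefined. 1b->0: no, a/bab meet in 0. 1b->1: no, b/bab meet in 1. Open state 2: 1b->2.
bc: 1c undefined. 1c->0: no, bcbb/bab meet in 2. 1c->1: ok.
bbb: 2b undefined. 2b->0: ok.
bbc: 2c undefined. 2c->0: ok.
cba: 2a undefined. 2a->0: ok.
All examples now run through 3 states with every (state, symbol) defined. Accept strings end in {0,1}, Reject strings end in {2}; accept={0,1}.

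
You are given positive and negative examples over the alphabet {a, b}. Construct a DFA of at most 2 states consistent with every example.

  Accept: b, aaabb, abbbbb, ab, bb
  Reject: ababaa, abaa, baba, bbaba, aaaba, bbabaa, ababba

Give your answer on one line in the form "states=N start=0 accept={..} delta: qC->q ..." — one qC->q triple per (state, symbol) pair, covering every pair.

Grow the machine one transition at a time. Run the examples from 0; the earliest place one falls off (shortest prefix, ties alphabetical) gets sent to the lowest-numbered state that keeps every Accept/Reject pair distinguishable — a pair clashes when both reach the same state with identical unread suffix — and to a fresh state only if none does.
a: 0a undefined. 0a->0: ok.
b: 0b undefined. 0b->0: no, b/ababaa meet in 0. Open state 1: 0b->1.
ba: 1a undefined. 1a->0: ok.
bb: 1b undefined. 1b->0: no, aaabb/ababaa meet in 0. 1b->1: ok.
All examples now run through 2 states with every (state, symbol) defined. Accept strings end in {1}, Reject strings end in {0}; accept={1}.

states=2 start=0 accept={1} delta: 0a->0 0b->1 1a->0 1b->1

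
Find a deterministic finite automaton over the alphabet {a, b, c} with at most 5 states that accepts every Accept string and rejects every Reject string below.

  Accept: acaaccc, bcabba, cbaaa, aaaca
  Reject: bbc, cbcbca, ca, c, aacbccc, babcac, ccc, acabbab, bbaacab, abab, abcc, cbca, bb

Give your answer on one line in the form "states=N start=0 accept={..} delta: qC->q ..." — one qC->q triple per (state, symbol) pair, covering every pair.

states=3 start=0 accept={2} delta: 0a->1 0b->0 0c->0 1a->2 1b->1 1c->0 2a->2 2b->0 2c->2

Fold the examples into a partial DFA from state 0: repeatedly fix the first undefined (state, symbol) met by the shortest-then-alphabetical prefix, trying targets in increasing order and rejecting any under which an Accept and a Reject string meet in one state with the same remainder; add a state when all current targets are rejected. Accepting states are where Accept strings end.
a: 0a undefined. 0a->0: no, aaaca/ca meet in 0 with "ca" left. Open state 1: 0a->1.
b: 0b undefined. 0b->0: ok.
c: 0c undefined. 0c->0: ok.
aa: 1a undefined. 1a->0: no, cbaaa/cbcbca meet in 1. 1a->1: no, cbaaa/cbcbca meet in 1. Open state 2: 1a->2.
ab: 1b undefined. 1b->0: no, bcabba/cbcbca meet in 1. 1b->1: ok.
ac: 1c undefined. 1c->0: ok.
aaa: 2a undefined. 2a->0: no, cbaaa/bbc meet in 0. 2a->1: no, cbaaa/cbcbca meet in 1. 2a->2: ok.
aac: 2c undefined. 2c->0: no, acaaccc/bbc meet in 0. 2c->1: no, acaaccc/bbc meet in 0. 2c->2: ok.
aacb: 2b undefined. 2b->0: ok.
All examples now run through 3 states with every (state, symbol) defined. Accept strings end in {2}, Reject strings end in {0,1}; accept={2}.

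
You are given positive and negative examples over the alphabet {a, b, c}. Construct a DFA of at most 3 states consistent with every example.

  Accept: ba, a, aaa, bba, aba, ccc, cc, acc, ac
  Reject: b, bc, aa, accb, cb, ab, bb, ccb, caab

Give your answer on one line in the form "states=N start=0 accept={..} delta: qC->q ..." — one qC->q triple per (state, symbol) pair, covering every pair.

states=3 start=0 accept={1} delta: 0a->1 0b->0 0c->2 1a->0 1b->0 1c->1 2a->0 2b->0 2c->1

State merging on the prefix tree: take the shortest (then alphabetical) example prefix whose next move is undefined and point that move at state 0, else 1, else 2, ...; a target is out if some Accept/Reject pair would then sit in one state with the same input left (inseparable). If every existing state is out, open a new one.
a: 0a undefined. 0a->0: no, a/aa meet in 0. Open state 1: 0a->1.
b: 0b undefined. 0b->0: ok.
c: 0c undefined. 0c->0: no, ccc/b meet in 0. 0c->1: no, ba/bc meet in 1. Open state 2: 0c->2.
aa: 1a undefined. 1a->0: ok.
ab: 1b undefined. 1b->0: ok.
ac: 1c undefined. 1c->0: no, acc/bc meet in 2. 1c->1: ok.
ca: 2a undefined. 2a->0: ok.
cb: 2b undefined. 2b->0: ok.
cc: 2c undefined. 2c->0: no, ccc/bc meet in 2. 2c->1: ok.
All examples now run through 3 states with every (state, symbol) defined. Accept strings end in {1}, Reject strings end in {0,2}; accept={1}.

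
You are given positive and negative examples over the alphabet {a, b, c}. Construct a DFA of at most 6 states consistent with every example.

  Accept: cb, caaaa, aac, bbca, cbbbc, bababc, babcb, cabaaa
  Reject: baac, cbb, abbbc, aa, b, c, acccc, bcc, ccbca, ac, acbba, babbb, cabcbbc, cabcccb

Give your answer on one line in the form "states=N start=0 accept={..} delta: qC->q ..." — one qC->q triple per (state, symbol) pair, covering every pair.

Grow the machine one transition at a time. Run the examples from 0; the earliest place one falls off (shortest prefix, ties alphabetical) gets sent to the lowest-numbered state that keeps every Accept/Reject pair distinguishable — a pair clashes when both reach the same state with identical unread suffix — and to a fresh state only if none does.
a: 0a undefined. 0a->0: no, aac/c meet in 0 with "c" left. Open state 1: 0a->1.
b: 0b undefined. 0b->0: no, aac/baac meet in 1 with "ac" left. 0b->1: ok.
c: 0c undefined. 0c->0: no, cb/b meet in 1. 0c->1: no, cbbbc/abbbc meet in 1 with "bbbc" left. Open state 2: 0c->2.
aa: 1a undefined. 1a->0: no, aac/c meet in 2. 1a->1: no, aac/baac meet in 1 with "c" left. 1a->2: ok.
ab: 1b undefined. 1b->0: ok.
ac: 1c undefined. 1c->0: ok.
ca: 2a undefined. 2a->0: no, caaaa/ac meet in 0. 2a->1: no, caaaa/abbbc meet in 2. 2a->2: no, caaaa/abbbc meet in 2. Open state 3: 2a->3.
cb: 2b undefined. 2b->0: no, cb/ac meet in 0. 2b->1: no, cb/b meet in 1. 2b->2: no, cb/cbb meet in 2. 2b->3: ok.
cc: 2c undefined. 2c->0: no, aac/ac meet in 0. 2c->1: no, cb/ccbca meet in 3. 2c->2: no, aac/abbbc meet in 2. 2c->3: ok.
caa: 3a undefined. 3a->0: no, caaaa/abbbc meet in 2. 3a->1: no, bababc/abbbc meet in 2. 3a->2: no, caaaa/abbbc meet in 2. 3a->3: ok.
cab: 3b undefined. 3b->0: no, cb/ccbca meet in 3. 3b->1: no, cbbbc/abbbc meet in 2. 3b->2: no, cb/ccbca meet in 3. 3b->3: no, cb/cbb meet in 3. Open state 4: 3b->4.
baac: 3c undefined. 3c->0: no, babcb/b meet in 1. 3c->1: no, babcb/ac meet in 0. 3c->2: ok.
caba: 4a undefined. 4a->0: no, cabaaa/baac meet in 2. 4a->1: ok.
cabc: 4c undefined. 4c->0: no, bababc/ac meet in 0. 4c->1: no, cb/cabcccb meet in 3. 4c->2: no, cb/ccbca meet in 3. 4c->3: no, cb/ccbca meet in 3. 4c->4: no, bababc/cbb meet in 4. Open state 5: 4c->5.
cbbb: 4b undefined. 4b->0: no, cbbbc/baac meet in 2. 4b->1: no, cbbbc/ac meet in 0. 4b->2: ok.
cabcb: 5b undefined. 5b->0: ok.
cabcc: 5c undefined. 5c->0: no, cb/cabcccb meet in 3. 5c->1: ok.
ccbca: 5a undefined. 5a->0: ok.
All examples now run through 6 states with every (state, symbol) defined. Accept strings end in {3,5}, Reject strings end in {0,1,2,4}; accept={3,5}.

states=6 start=0 accept={3,5} delta: 0a->1 0b->1 0c->2 1a->2 1b->0 1c->0 2a->3 2b->3 2c->3 3a->3 3b->4 3c->2 4a->1 4b->2 4c->5 5a->0 5b->0 5c->1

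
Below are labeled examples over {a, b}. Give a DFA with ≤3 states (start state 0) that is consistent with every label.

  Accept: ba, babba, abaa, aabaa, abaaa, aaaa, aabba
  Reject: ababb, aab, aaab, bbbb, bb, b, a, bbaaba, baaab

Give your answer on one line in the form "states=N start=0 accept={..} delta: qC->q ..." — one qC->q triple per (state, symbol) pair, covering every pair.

Grow the machine one transition at a time. Run the examples from 0; the earliest place one falls off (shortest prefix, ties alphabetical) gets sent to the lowest-numbered state that keeps every Accept/Reject pair distinguishable — a pair clashes when both reach the same state with identical unread suffix — and to a fresh state only if none does.
a: 0a undefined. 0a->0: no, aaaa/a meet in 0. Open state 1: 0a->1.
b: 0b undefined. 0b->0: no, ba/a meet in 1. 0b->1: ok.
aa: 1a undefined. 1a->0: no, aabaa/aab meet in 1. 1a->1: no, ba/b meet in 1. Open state 2: 1a->2.
ab: 1b undefined. 1b->0: ok.
aaa: 2a undefined. 2a->0: no, abaaa/bbbb meet in 0. 2a->1: no, abaaa/ababb meet in 1. 2a->2: ok.
aab: 2b undefined. 2b->0: ok.
All examples now run through 3 states with every (state, symbol) defined. Accept strings end in {2}, Reject strings end in {0,1}; accept={2}.

states=3 start=0 accept={2} delta: 0a->1 0b->1 1a->2 1b->0 2a->2 2b->0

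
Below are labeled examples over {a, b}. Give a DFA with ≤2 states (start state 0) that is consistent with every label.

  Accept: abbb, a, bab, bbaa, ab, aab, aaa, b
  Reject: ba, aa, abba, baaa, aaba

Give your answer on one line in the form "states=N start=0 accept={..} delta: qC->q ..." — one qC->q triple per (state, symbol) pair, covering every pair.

State merging on the prefix tree: take the shortest (then alphabetical) example prefix whose next move is undefined and point that move at state 0, else 1, else 2, ...; a target is out if some Accept/Reject pair would then sit in one state with the same input left (inseparable). If every existing state is out, open a new one.
a: 0a undefined. 0a->0: no, a/aa meet in 0. Open state 1: 0a->1.
b: 0b undefined. 0b->0: no, a/ba meet in 1. 0b->1: ok.
aa: 1a undefined. 1a->0: ok.
ab: 1b undefined. 1b->0: no, abbb/ba meet in 0. 1b->1: ok.
All examples now run through 2 states with every (state, symbol) defined. Accept strings end in {1}, Reject strings end in {0}; accept={1}.

states=2 start=0 accept={1} delta: 0a->1 0b->1 1a->0 1b->1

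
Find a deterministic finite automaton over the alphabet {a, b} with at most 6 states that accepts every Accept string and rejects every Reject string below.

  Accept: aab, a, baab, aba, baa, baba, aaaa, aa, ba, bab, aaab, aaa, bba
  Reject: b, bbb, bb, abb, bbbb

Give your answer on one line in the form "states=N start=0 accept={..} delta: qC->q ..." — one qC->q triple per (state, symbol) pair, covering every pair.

Grow the machine one transition at a time. Run the examples from 0; the earliest place one falls off (shortest prefix, ties alphabetical) gets sent to the lowest-numbered state that keeps every Accept/Reject pair distinguishable — a pair clashes when both reach the same state with identical unread suffix — and to a fresh state only if none does.
a: 0a undefined. 0a->0: no, aab/b meet in 0 with "b" left. Open state 1: 0a->1.
b: 0b undefined. 0b->0: ok.
aa: 1a undefined. 1a->0: no, aab/b meet in 0. 1a->1: ok.
ab: 1b undefined. 1b->0: no, aab/b meet in 0. 1b->1: no, aab/abb meet in 1. Open state 2: 1b->2.
aba: 2a undefined. 2a->0: no, aba/b meet in 0. 2a->1: ok.
abb: 2b undefined. 2b->0: ok.
All examples now run through 3 states with every (state, symbol) defined. Accept strings end in {1,2}, Reject strings end in {0}; accept={1,2}.

states=3 start=0 accept={1,2} delta: 0a->1 0b->0 1a->1 1b->2 2a->1 2b->0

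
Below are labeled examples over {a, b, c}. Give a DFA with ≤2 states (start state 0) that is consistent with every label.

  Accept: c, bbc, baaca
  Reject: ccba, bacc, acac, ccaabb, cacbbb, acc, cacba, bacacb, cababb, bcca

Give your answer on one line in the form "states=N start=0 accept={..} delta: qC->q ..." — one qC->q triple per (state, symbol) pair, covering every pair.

states=2 start=0 accept={1} delta: 0a->0 0b->0 0c->1 1a->1 1b->0 1c->0

Grow the machine one transition at a time. Run the examples from 0; the earliest place one falls off (shortest prefix, ties alphabetical) gets sent to the lowest-numbered state that keeps every Accept/Reject pair distinguishable — a pair clashes when both reach the same state with identical unread suffix — and to a fresh state only if none does.
a: 0a undefined. 0a->0: ok.
b: 0b undefined. 0b->0: ok.
c: 0c undefined. 0c->0: no, c/ccba meet in 0. Open state 1: 0c->1.
ca: 1a undefined. 1a->0: no, c/acac meet in 1. 1a->1: ok.
cc: 1c undefined. 1c->0: ok.
cab: 1b undefined. 1b->0: ok.
All examples now run through 2 states with every (state, symbol) defined. Accept strings end in {1}, Reject strings end in {0}; accept={1}.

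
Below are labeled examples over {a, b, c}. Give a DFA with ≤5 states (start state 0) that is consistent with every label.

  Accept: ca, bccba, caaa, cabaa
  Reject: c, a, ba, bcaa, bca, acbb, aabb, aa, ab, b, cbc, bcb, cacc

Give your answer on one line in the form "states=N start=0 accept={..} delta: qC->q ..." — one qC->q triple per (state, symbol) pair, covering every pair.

states=4 start=0 accept={3} delta: 0a->0 0b->1 0c->2 1a->0 1b->0 1c->0 2a->3 2b->2 2c->0 3a->2 3b->3 3c->0

State merging on the prefix tree: take the shortest (then alphabetical) example prefix whose next move is undefined and point that move at state 0, else 1, else 2, ...; a target is out if some Accept/Reject pair would then sit in one state with the same input left (inseparable). If every existing state is out, open a new one.
a: 0a undefined. 0a->0: ok.
b: 0b undefined. 0b->0: no, ca/bca meet in 0 with "ca" left. Open state 1: 0b->1.
c: 0c undefined. 0c->0: no, ca/c meet in 0. 0c->1: no, ca/ba meet in 1 with "a" left. Open state 2: 0c->2.
ba: 1a undefined. 1a->0: ok.
bc: 1c undefined. 1c->0: ok.
ca: 2a undefined. 2a->0: no, ca/a meet in 0. 2a->1: no, ca/ab meet in 1. 2a->2: no, ca/c meet in 2. Open state 3: 2a->3.
cb: 2b undefined. 2b->0: no, bccba/a meet in 0. 2b->1: no, bccba/a meet in 0. 2b->2: ok.
caa: 3a undefined. 3a->0: no, caaa/a meet in 0. 3a->1: no, caaa/a meet in 0. 3a->2: ok.
cab: 3b undefined. 3b->0: no, cabaa/a meet in 0. 3b->1: no, cabaa/a meet in 0. 3b->2: no, cabaa/c meet in 2. 3b->3: ok.
cac: 3c undefined. 3c->0: ok.
cbc: 2c undefined. 2c->0: ok.
aabb: 1b undefined. 1b->0: ok.
All examples now run through 4 states with every (state, symbol) defined. Accept strings end in {3}, Reject strings end in {0,1,2}; accept={3}.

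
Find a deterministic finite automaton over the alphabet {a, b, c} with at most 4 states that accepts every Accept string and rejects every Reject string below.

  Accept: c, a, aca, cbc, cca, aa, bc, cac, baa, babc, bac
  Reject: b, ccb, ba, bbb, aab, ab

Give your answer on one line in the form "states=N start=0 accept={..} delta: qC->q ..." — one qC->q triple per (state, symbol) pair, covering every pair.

State merging on the prefix tree: take the shortest (then alphabetical) example prefix whose next move is undefined and point that move at state 0, else 1, else 2, ...; a target is out if some Accept/Reject pair would then sit in one state with the same input left (inseparable). If every existing state is out, open a new one.
a: 0a undefined. 0a->0: ok.
b: 0b undefined. 0b->0: no, a/b meet in 0. Open state 1: 0b->1.
c: 0c undefined. 0c->0: ok.
ba: 1a undefined. 1a->0: no, c/ba meet in 0. 1a->1: no, baa/b meet in 1. Open state 2: 1a->2.
bb: 1b undefined. 1b->0: ok.
bc: 1c undefined. 1c->0: ok.
baa: 2a undefined. 2a->0: ok.
bab: 2b undefined. 2b->0: ok.
bac: 2c undefined. 2c->0: ok.
All examples now run through 3 states with every (state, symbol) defined. Accept strings end in {0}, Reject strings end in {1,2}; accept={0}.

states=3 start=0 accept={0} delta: 0a->0 0b->1 0c->0 1a->2 1b->0 1c->0 2a->0 2b->0 2c->0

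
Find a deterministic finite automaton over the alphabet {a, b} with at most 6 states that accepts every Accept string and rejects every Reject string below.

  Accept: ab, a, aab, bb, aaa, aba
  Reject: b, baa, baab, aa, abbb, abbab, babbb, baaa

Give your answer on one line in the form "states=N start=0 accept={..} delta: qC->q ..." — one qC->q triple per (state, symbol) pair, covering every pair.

State merging on the prefix tree: take the shortest (then alphabetical) example prefix whose next move is undefined and point that move at state 0, else 1, else 2, ...; a target is out if some Accept/Reject pair would then sit in one state with the same input left (inseparable). If every existing state is out, open a new one.
a: 0a undefined. 0a->0: no, ab/b meet in 0 with "b" left. Open state 1: 0a->1.
b: 0b undefined. 0b->0: no, aab/baab meet in 1 with "ab" left. 0b->1: no, a/b meet in 1. Open state 2: 0b->2.
aa: 1a undefined. 1a->0: no, aab/b meet in 2. 1a->1: no, a/aa meet in 1. 1a->2: ok.
ab: 1b undefined. 1b->0: no, aab/abbb meet in 2 with "b" left. 1b->1: no, ab/abbb meet in 1. 1b->2: no, ab/b meet in 2. Open state 3: 1b->3.
ba: 2a undefined. 2a->0: no, ab/baab meet in 3. 2a->1: no, a/baaa meet in 1. 2a->2: no, aab/baab meet in 2 with "b" left. 2a->3: no, aba/baa meet in 3 with "a" left. Open state 4: 2a->4.
bb: 2b undefined. 2b->0: ok.
aba: 3a undefined. 3a->0: ok.
abb: 3b undefined. 3b->0: no, ab/abbab meet in 3. 3b->1: no, ab/abbb meet in 3. 3b->2: no, aab/abbb meet in 0. 3b->3: no, ab/abbb meet in 3. 3b->4: ok.
baa: 4a undefined. 4a->0: no, a/baaa meet in 1. 4a->1: no, ab/baab meet in 3. 4a->2: no, aab/baab meet in 0. 4a->3: no, ab/baa meet in 3. 4a->4: no, aaa/baa meet in 4. Open state 5: 4a->5.
bab: 4b undefined. 4b->0: no, aab/abbb meet in 0. 4b->1: no, a/abbb meet in 1. 4b->2: ok.
baaa: 5a undefined. 5a->0: no, aab/baaa meet in 0. 5a->1: no, a/baaa meet in 1. 5a->2: ok.
baab: 5b undefined. 5b->0: no, aab/baab meet in 0. 5b->1: no, a/baab meet in 1. 5b->2: ok.
All examples now run through 6 states with every (state, symbol) defined. Accept strings end in {0,1,3,4}, Reject strings end in {2,5}; accept={0,1,3,4}.

states=6 start=0 accept={0,1,3,4} delta: 0a->1 0b->2 1a->2 1b->3 2a->4 2b->0 3a->0 3b->4 4a->5 4b->2 5a->2 5b->2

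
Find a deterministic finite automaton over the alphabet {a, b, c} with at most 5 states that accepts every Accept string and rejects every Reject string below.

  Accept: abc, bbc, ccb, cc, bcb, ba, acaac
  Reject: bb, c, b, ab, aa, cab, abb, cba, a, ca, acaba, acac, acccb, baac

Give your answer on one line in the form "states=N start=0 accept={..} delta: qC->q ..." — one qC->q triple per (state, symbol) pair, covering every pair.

Grow the machine one transition at a time. Run the examples from 0; the earliest place one falls off (shortest prefix, ties alphabetical) gets sent to the lowest-numbered state that keeps every Accept/Reject pair distinguishable — a pair clashes when both reach the same state with identical unread suffix — and to a fresh state only if none does.
a: 0a undefined. 0a->0: ok.
b: 0b undefined. 0b->0: no, abc/c meet in 0 with "c" left. Open state 1: 0b->1.
c: 0c undefined. 0c->0: no, ccb/b meet in 1. 0c->1: no, ba/ca meet in 1 with "a" left. Open state 2: 0c->2.
ba: 1a undefined. 1a->0: no, ba/aa meet in 0. 1a->1: no, abc/baac meet in 1 with "c" left. 1a->2: no, ba/c meet in 2. Open state 3: 1a->3.
bb: 1b undefined. 1b->0: no, bbc/c meet in 2. 1b->1: ok.
bc: 1c undefined. 1c->0: no, abc/aa meet in 0. 1c->1: no, abc/bb meet in 1. 1c->2: no, abc/c meet in 2. 1c->3: ok.
ca: 2a undefined. 2a->0: no, abc/acaba meet in 3. 2a->1: no, abc/acaba meet in 3. 2a->2: no, cc/acac meet in 2 with "c" left. 2a->3: no, abc/ca meet in 3. Open state 4: 2a->4.
cb: 2b undefined. 2b->0: ok.
cc: 2c undefined. 2c->0: no, ccb/bb meet in 1. 2c->1: no, ccb/bb meet in 1. 2c->2: no, ccb/aa meet in 0. 2c->3: ok.
baa: 3a undefined. 3a->0: ok.
bcb: 3b undefined. 3b->0: no, ccb/aa meet in 0. 3b->1: no, ccb/bb meet in 1. 3b->2: no, ccb/c meet in 2. 3b->3: ok.
cab: 4b undefined. 4b->0: ok.
acaa: 4a undefined. 4a->0: no, acaac/c meet in 2. 4a->1: ok.
acac: 4c undefined. 4c->0: ok.
accc: 3c undefined. 3c->0: ok.
All examples now run through 5 states with every (state, symbol) defined. Accept strings end in {3}, Reject strings end in {0,1,2,4}; accept={3}.

states=5 start=0 accept={3} delta: 0a->0 0b->1 0c->2 1a->3 1b->1 1c->3 2a->4 2b->0 2c->3 3a->0 3b->3 3c->0 4a->1 4b->0 4c->0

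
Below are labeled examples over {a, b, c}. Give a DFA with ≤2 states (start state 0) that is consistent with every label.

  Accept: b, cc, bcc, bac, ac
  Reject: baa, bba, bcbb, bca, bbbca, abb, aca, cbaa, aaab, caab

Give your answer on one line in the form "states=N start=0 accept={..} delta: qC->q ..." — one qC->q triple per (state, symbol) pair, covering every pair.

State merging on the prefix tree: take the shortest (then alphabetical) example prefix whose next move is undefined and point that move at state 0, else 1, else 2, ...; a target is out if some Accept/Reject pair would then sit in one state with the same input left (inseparable). If every existing state is out, open a new one.
a: 0a undefined. 0a->0: no, b/aaab meet in 0 with "b" left. Open state 1: 0a->1.
b: 0b undefined. 0b->0: ok.
c: 0c undefined. 0c->0: no, b/bcbb meet in 0. 0c->1: ok.
aa: 1a undefined. 1a->0: no, b/baa meet in 0. 1a->1: ok.
ab: 1b undefined. 1b->0: no, b/bcbb meet in 0. 1b->1: ok.
ac: 1c undefined. 1c->0: ok.
All examples now run through 2 states with every (state, symbol) defined. Accept strings end in {0}, Reject strings end in {1}; accept={0}.

states=2 start=0 accept={0} delta: 0a->1 0b->0 0c->1 1a->1 1b->1 1c->0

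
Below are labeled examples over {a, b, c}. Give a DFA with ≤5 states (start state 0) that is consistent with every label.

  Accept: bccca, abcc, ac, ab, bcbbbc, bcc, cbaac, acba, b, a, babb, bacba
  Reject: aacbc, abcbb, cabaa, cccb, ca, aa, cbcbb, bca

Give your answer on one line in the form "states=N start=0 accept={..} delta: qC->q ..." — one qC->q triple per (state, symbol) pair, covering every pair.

Grow the machine one transition at a time. Run the examples from 0; the earliest place one falls off (shortest prefix, ties alphabetical) gets sent to the lowest-numbered state that keeps every Accept/Reject pair distinguishable — a pair clashes when both reach the same state with identical unread suffix — and to a fresh state only if none does.
a: 0a undefined. 0a->0: no, a/aa meet in 0. Open state 1: 0a->1.
b: 0b undefined. 0b->0: ok.
c: 0c undefined. 0c->0: no, bccca/ca meet in 1. 0c->1: ok.
aa: 1a undefined. 1a->0: no, b/cabaa meet in 0. 1a->1: no, a/ca meet in 1. Open state 2: 1a->2.
ab: 1b undefined. 1b->0: no, ab/abcbb meet in 0. 1b->1: ok.
ac: 1c undefined. 1c->0: no, bccca/ca meet in 2. 1c->1: no, bccca/ca meet in 2. 1c->2: no, ac/ca meet in 2. Open state 3: 1c->3.
aac: 2c undefined. 2c->0: no, ab/aacbc meet in 1. 2c->1: no, ac/aacbc meet in 3. 2c->2: ok.
acb: 3b undefined. 3b->0: no, b/abcbb meet in 0. 3b->1: no, ab/abcbb meet in 1. 3b->2: ok.
cab: 2b undefined. 2b->0: no, ab/aacbc meet in 1. 2b->1: no, ac/aacbc meet in 3. 2b->2: ok.
ccc: 3c undefined. 3c->0: no, abcc/cccb meet in 0. 3c->1: no, bccca/aacbc meet in 2. 3c->2: no, abcc/aacbc meet in 2. 3c->3: ok.
acba: 2a undefined. 2a->0: no, ab/cabaa meet in 1. 2a->1: ok.
bccca: 3a undefined. 3a->0: ok.
All examples now run through 4 states with every (state, symbol) defined. Accept strings end in {0,1,3}, Reject strings end in {2}; accept={0,1,3}.

states=4 start=0 accept={0,1,3} delta: 0a->1 0b->0 0c->1 1a->2 1b->1 1c->3 2a->1 2b->2 2c->2 3a->0 3b->2 3c->3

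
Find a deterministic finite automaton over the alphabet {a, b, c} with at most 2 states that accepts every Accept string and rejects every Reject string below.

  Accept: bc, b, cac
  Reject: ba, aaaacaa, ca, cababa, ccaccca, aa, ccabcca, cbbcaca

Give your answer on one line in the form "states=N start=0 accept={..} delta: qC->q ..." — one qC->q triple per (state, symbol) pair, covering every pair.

states=2 start=0 accept={1} delta: 0a->0 0b->1 0c->1 1a->0 1b->0 1c->1

State merging on the prefix tree: take the shortest (then alphabetical) example prefix whose next move is undefined and point that move at state 0, else 1, else 2, ...; a target is out if some Accept/Reject pair would then sit in one state with the same input left (inseparable). If every existing state is out, open a new one.
a: 0a undefined. 0a->0: ok.
b: 0b undefined. 0b->0: no, b/ba meet in 0. Open state 1: 0b->1.
c: 0c undefined. 0c->0: no, cac/aaaacaa meet in 0. 0c->1: ok.
ba: 1a undefined. 1a->0: ok.
bc: 1c undefined. 1c->0: no, bc/ba meet in 0. 1c->1: ok.
cb: 1b undefined. 1b->0: ok.
All examples now run through 2 states with every (state, symbol) defined. Accept strings end in {1}, Reject strings end in {0}; accept={1}.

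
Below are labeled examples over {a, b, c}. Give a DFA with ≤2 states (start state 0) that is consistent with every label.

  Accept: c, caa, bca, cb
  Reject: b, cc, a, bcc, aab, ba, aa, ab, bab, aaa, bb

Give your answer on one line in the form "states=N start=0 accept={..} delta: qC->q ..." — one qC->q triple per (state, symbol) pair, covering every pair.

states=2 start=0 accept={1} delta: 0a->0 0b->0 0c->1 1a->1 1b->1 1c->0

State merging on the prefix tree: take the shortest (then alphabetical) example prefix whose next move is undefined and point that move at state 0, else 1, else 2, ...; a target is out if some Accept/Reject pair would then sit in one state with the same input left (inseparable). If every existing state is out, open a new one.
a: 0a undefined. 0a->0: ok.
b: 0b undefined. 0b->0: ok.
c: 0c undefined. 0c->0: no, c/b meet in 0. Open state 1: 0c->1.
ca: 1a undefined. 1a->0: no, caa/b meet in 0. 1a->1: ok.
cb: 1b undefined. 1b->0: no, cb/b meet in 0. 1b->1: ok.
cc: 1c undefined. 1c->0: ok.
All examples now run through 2 states with every (state, symbol) defined. Accept strings end in {1}, Reject strings end in {0}; accept={1}.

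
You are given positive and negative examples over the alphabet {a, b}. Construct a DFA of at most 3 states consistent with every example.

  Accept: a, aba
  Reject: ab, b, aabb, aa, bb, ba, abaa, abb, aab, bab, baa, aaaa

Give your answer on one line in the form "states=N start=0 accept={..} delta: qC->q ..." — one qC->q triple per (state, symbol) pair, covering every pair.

Fold the examples into a partial DFA from state 0: repeatedly fix the first undefined (state, symbol) met by the shortest-then-alphabetical prefix, trying targets in increasing order and rejecting any under which an Accept and a Reject string meet in one state with the same remainder; add a state when all current targets are rejected. Accepting states are where Accept strings end.
a: 0a undefined. 0a->0: no, a/aa meet in 0. Open state 1: 0a->1.
b: 0b undefined. 0b->0: no, a/ba meet in 1. 0b->1: no, a/b meet in 1. Open state 2: 0b->2.
aa: 1a undefined. 1a->0: ok.
ab: 1b undefined. 1b->0: ok.
ba: 2a undefined. 2a->0: no, a/baa meet in 1. 2a->1: no, a/ba meet in 1. 2a->2: ok.
bb: 2b undefined. 2b->0: ok.
All examples now run through 3 states with every (state, symbol) defined. Accept strings end in {1}, Reject strings end in {0,2}; accept={1}.

states=3 start=0 accept={1} delta: 0a->1 0b->2 1a->0 1b->0 2a->2 2b->0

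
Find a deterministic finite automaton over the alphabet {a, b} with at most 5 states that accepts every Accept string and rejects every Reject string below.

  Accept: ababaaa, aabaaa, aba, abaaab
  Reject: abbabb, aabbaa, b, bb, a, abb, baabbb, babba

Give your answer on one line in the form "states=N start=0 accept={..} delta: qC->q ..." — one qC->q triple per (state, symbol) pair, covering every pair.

states=4 start=0 accept={2,3} delta: 0a->0 0b->1 1a->2 1b->0 2a->1 2b->3 3a->2 3b->0

Fold the examples into a partial DFA from state 0: repeatedly fix the first undefined (state, symbol) met by the shortest-then-alphabetical prefix, trying targets in increasing order and rejecting any under which an Accept and a Reject string meet in one state with the same remainder; add a state when all current targets are rejected. Accepting states are where Accept strings end.
a: 0a undefined. 0a->0: ok.
b: 0b undefined. 0b->0: no, ababaaa/abbabb meet in 0. Open state 1: 0b->1.
ba: 1a undefined. 1a->0: no, ababaaa/a meet in 0. 1a->1: no, aabaaa/b meet in 1. Open state 2: 1a->2.
bb: 1b undefined. 1b->0: ok.
baa: 2a undefined. 2a->0: no, aabaaa/abbabb meet in 0. 2a->1: ok.
bab: 2b undefined. 2b->0: no, ababaaa/abbabb meet in 0. 2b->1: no, abaaab/b meet in 1. 2b->2: no, ababaaa/b meet in 1. Open state 3: 2b->3.
babb: 3b undefined. 3b->0: ok.
ababa: 3a undefined. 3a->0: no, ababaaa/abbabb meet in 0. 3a->1: no, ababaaa/b meet in 1. 3a->2: ok.
All examples now run through 4 states with every (state, symbol) defined. Accept strings end in {2,3}, Reject strings end in {0,1}; accept={2,3}.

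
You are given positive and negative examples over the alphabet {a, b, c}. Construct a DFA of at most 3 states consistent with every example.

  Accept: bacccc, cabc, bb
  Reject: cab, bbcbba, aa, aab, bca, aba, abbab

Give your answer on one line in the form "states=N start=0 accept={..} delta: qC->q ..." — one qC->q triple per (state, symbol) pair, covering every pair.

State merging on the prefix tree: take the shortest (then alphabetical) example prefix whose next move is undefined and point that move at state 0, else 1, else 2, ...; a target is out if some Accept/Reject pair would then sit in one state with the same input left (inseparable). If every existing state is out, open a new one.
a: 0a undefined. 0a->0: ok.
b: 0b undefined. 0b->0: no, bb/aa meet in 0. Open state 1: 0b->1.
c: 0c undefined. 0c->0: ok.
ba: 1a undefined. 1a->0: no, bacccc/aa meet in 0. 1a->1: ok.
bb: 1b undefined. 1b->0: no, bb/bbcbba meet in 0. 1b->1: no, bb/cab meet in 1. Open state 2: 1b->2.
bc: 1c undefined. 1c->0: no, bacccc/aa meet in 0. 1c->1: no, bacccc/cab meet in 1. 1c->2: ok.
bbc: 2c undefined. 2c->0: no, bacccc/aa meet in 0. 2c->1: no, bacccc/cab meet in 1. 2c->2: ok.
bca: 2a undefined. 2a->0: ok.
bbcb: 2b undefined. 2b->0: ok.
All examples now run through 3 states with every (state, symbol) defined. Accept strings end in {2}, Reject strings end in {0,1}; accept={2}.

states=3 start=0 accept={2} delta: 0a->0 0b->1 0c->0 1a->1 1b->2 1c->2 2a->0 2b->0 2c->2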